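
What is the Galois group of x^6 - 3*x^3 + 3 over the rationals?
The polynomial f is an irreducible sextic over Q, so G = Gal(f/Q) is one of the 16 transitive subgroups 6T1, ..., 6T16 of S_6. The discriminant of f is -177147, which is not a perfect square, so G is not contained in A_6. The transitive groups of degree 6 not contained in A_6 are: C_6 (6T1, order 6), S_3 (6T2, order 6), D_6 (6T3, order 12), C_3 x S_3 (6T5, order 18), A_4 x C_2 (6T6, order 24), S_4 (6T8, order 24), S_3 x S_3 (6T9, order 36), S_4 x C_2 (6T11, order 48), (S_3 x S_3) : C_2 (6T13, order 72), PGL(2,5) (6T14, order 120), S_6 (6T16, order 720). By Dedekind's theorem, for a prime p not dividing disc(f) the degrees of the irreducible factors of f mod p form the cycle type of an element of G. Factoring f modulo the 33 such primes p <= 139 (skipping 3, which divides the discriminant), each new pattern first appears at: mod 2: f = (x^6 + x^3 + 1), pattern 6; mod 7: f = (x + 1)(x + 2)(x + 4)(x^3 + 3), pattern 3+1+1+1; mod 17: f = (x^2 + x + 7)(x^2 + 4x + 7)(x^2 + 12x + 7), pattern 2+2+2; mod 19: f = (x^3 + 6)(x^3 + 10), pattern 3+3; mod 73: f = (x + 13)(x + 21)(x + 22)(x + 29)(x + 30)(x + 31), pattern 1+1+1+1+1+1. No other pattern occurs in this range, so the set of observed cycle types is {6, 3+1+1+1, 2+2+2, 3+3, 1+1+1+1+1+1}. The candidates containing elements of all these cycle types are C_3 x S_3 (6T5) of order 18, S_3 x S_3 (6T9) of order 36, (S_3 x S_3) : C_2 (6T13) of order 72, S_6 (6T16) of order 720; the others are excluded. The observed types are precisely the cycle types that occur in C_3 x S_3 (6T5). Each of the other remaining candidates has further cycle types, and by the Chebotarev density theorem the matching factorization patterns would occur for a proportion of primes equal to their share of the group: S_3 x S_3 (6T9) additionally contains elements of type 2+2+1+1 (9 of its 36 elements, about 25% of primes); (S_3 x S_3) : C_2 (6T13) additionally contains elements of type 4+2, 3+2+1, 2+2+1+1, 2+1+1+1+1 (45 of its 72 elements, about 62% of primes); S_6 (6T16) additionally contains elements of type 5+1, 4+2, 4+1+1, 3+2+1, 2+2+1+1, 2+1+1+1+1 (504 of its 720 elements, about 70% of primes). None of the 33 primes tested shows any such pattern (for each of these groups the chance of that is below 10^-4), which rules them out. Hence G = C_3 x S_3 (6T5), of order 18.

C_3 x S_3, the group 6T5 of order 18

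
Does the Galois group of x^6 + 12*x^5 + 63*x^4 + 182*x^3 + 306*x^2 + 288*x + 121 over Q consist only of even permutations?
The polynomial is irreducible of degree 6 over Q. Its discriminant is -16003008, which is not a perfect square. A Galois group lies in the alternating group exactly when the discriminant is a square in Q, so the Galois group (PGL(2,5)) is not contained in A_6.

No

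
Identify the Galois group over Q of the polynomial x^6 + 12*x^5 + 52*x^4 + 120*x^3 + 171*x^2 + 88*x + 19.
The polynomial f is an irreducible sextic over Q, so G = Gal(f/Q) is one of the 16 transitive subgroups 6T1, ..., 6T16 of S_6. The discriminant of f is 51513463034944 = 7177288^2, a perfect square, so G is contained in A_6. The transitive groups of degree 6 contained in A_6 are: A_4 (6T4, order 12), S_4 (6T7, order 24), (C_3 x C_3) : C_4 (6T10, order 36), PSL(2,5) (6T12, order 60), A_6 (6T15, order 360). By Dedekind's theorem, for a prime p not dividing disc(f) the degrees of the irreducible factors of f mod p form the cycle type of an element of G. Factoring f modulo the 79 such primes p <= 421 (skipping 2, 19, 23, which divide the discriminant), each new pattern first appears at: mod 3: f = (x^3 + x^2 + 2)(x^3 + 2x^2 + 2x + 2), pattern 3+3; mod 5: f = (x^2 + 2x + 4)(x^4 + 3x^2 + 4x + 1), pattern 4+2; mod 43: f = (x + 7)(x + 37)(x^2 + 21x + 9)(x^2 + 33x + 26), pattern 2+2+1+1; mod 223: f = (x + 50)(x + 52)(x + 84)(x + 90)(x + 199)(x + 206), pattern 1+1+1+1+1+1. No other pattern occurs in this range, so the set of observed cycle types is {3+3, 4+2, 2+2+1+1, 1+1+1+1+1+1}. The candidates containing elements of all these cycle types are S_4 (6T7) of order 24, (C_3 x C_3) : C_4 (6T10) of order 36, A_6 (6T15) of order 360; the others are excluded. The observed types are precisely the cycle types that occur in S_4 (6T7). Each of the other remaining candidates has further cycle types, and by the Chebotarev density theorem the matching factorization patterns would occur for a proportion of primes equal to their share of the group: (C_3 x C_3) : C_4 (6T10) additionally contains elements of type 3+1+1+1 (4 of its 36 elements, about 11% of primes); A_6 (6T15) additionally contains elements of type 5+1, 3+1+1+1 (184 of its 360 elements, about 51% of primes). None of the 79 primes tested shows any such pattern (for each of these groups the chance of that is below 10^-4), which rules them out. Hence G = S_4 (6T7), of order 24.

S_4 (also written S4+)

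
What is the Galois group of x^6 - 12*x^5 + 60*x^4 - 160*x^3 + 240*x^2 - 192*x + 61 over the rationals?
The polynomial f is an irreducible sextic over Q, so G = Gal(f/Q) is one of the 16 transitive subgroups 6T1, ..., 6T16 of S_6. The discriminant of f is 11337408, which is not a perfect square, so G is not contained in A_6. The transitive groups of degree 6 not contained in A_6 are: C_6 (6T1, order 6), S_3 (6T2, order 6), D_6 (6T3, order 12), C_3 x S_3 (6T5, order 18), A_4 x C_2 (6T6, order 24), S_4 (6T8, order 24), S_3 x S_3 (6T9, order 36), S_4 x C_2 (6T11, order 48), (S_3 x S_3) : C_2 (6T13, order 72), PGL(2,5) (6T14, order 120), S_6 (6T16, order 720). By Dedekind's theorem, for a prime p not dividing disc(f) the degrees of the irreducible factors of f mod p form the cycle type of an element of G. Factoring f modulo the 79 such primes p <= 419 (skipping 2, 3, which divide the discriminant), each new pattern first appears at: mod 5: f = (x^2 + x + 2)(x^2 + 3x + 3)(x^2 + 4x + 1), pattern 2+2+2; mod 7: f = (x^6 + 2x^5 + 4x^4 + x^3 + 2x^2 + 4x + 5), pattern 6; mod 11: f = (x + 1)(x + 6)(x^2 + 4x + 8)(x^2 + 10x + 7), pattern 2+2+1+1; mod 13: f = (x^3 + 7x^2 + 12x + 1)(x^3 + 7x^2 + 12x + 9), pattern 3+3; mod 61: f = (x)(x + 24)(x + 26)(x + 31)(x + 33)(x + 57), pattern 1+1+1+1+1+1. No other pattern occurs in this range, so the set of observed cycle types is {2+2+2, 6, 2+2+1+1, 3+3, 1+1+1+1+1+1}. The candidates containing elements of all these cycle types are D_6 (6T3) of order 12, A_4 x C_2 (6T6) of order 24, S_3 x S_3 (6T9) of order 36, S_4 x C_2 (6T11) of order 48, (S_3 x S_3) : C_2 (6T13) of order 72, PGL(2,5) (6T14) of order 120, S_6 (6T16) of order 720; the others are excluded. The observed types are precisely the cycle types that occur in D_6 (6T3). Each of the other remaining candidates has further cycle types, and by the Chebotarev density theorem the matching factorization patterns would occur for a proportion of primes equal to their share of the group: A_4 x C_2 (6T6) additionally contains elements of type 2+1+1+1+1 (3 of its 24 elements, about 12% of primes); S_3 x S_3 (6T9) additionally contains elements of type 3+1+1+1 (4 of its 36 elements, about 11% of primes); S_4 x C_2 (6T11) additionally contains elements of type 4+2, 4+1+1, 2+1+1+1+1 (15 of its 48 elements, about 31% of primes); (S_3 x S_3) : C_2 (6T13) additionally contains elements of type 4+2, 3+2+1, 3+1+1+1, 2+1+1+1+1 (40 of its 72 elements, about 56% of primes); PGL(2,5) (6T14) additionally contains elements of type 5+1, 4+1+1 (54 of its 120 elements, about 45% of primes); S_6 (6T16) additionally contains elements of type 5+1, 4+2, 4+1+1, 3+2+1, 3+1+1+1, 2+1+1+1+1 (499 of its 720 elements, about 69% of primes). None of the 79 primes tested shows any such pattern (for each of these groups the chance of that is below 10^-4), which rules them out. Hence G = D_6 (6T3), of order 12.

D_6 (also written D6)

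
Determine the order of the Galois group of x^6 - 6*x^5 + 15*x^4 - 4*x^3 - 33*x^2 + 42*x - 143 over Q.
The degree of the splitting field over Q equals the order of the Galois group, so first determine the group. The polynomial f is an irreducible sextic over Q, so G = Gal(f/Q) is one of the 16 transitive subgroups 6T1, ..., 6T16 of S_6. The discriminant of f is 5410421842378752, which is not a perfect square, so G is not contained in A_6. The transitive groups of degree 6 not contained in A_6 are: C_6 (6T1, order 6), S_3 (6T2, order 6), D_6 (6T3, order 12), C_3 x S_3 (6T5, order 18), A_4 x C_2 (6T6, order 24), S_4 (6T8, order 24), S_3 x S_3 (6T9, order 36), S_4 x C_2 (6T11, order 48), (S_3 x S_3) : C_2 (6T13, order 72), PGL(2,5) (6T14, order 120), S_6 (6T16, order 720). By Dedekind's theorem, for a prime p not dividing disc(f) the degrees of the irreducible factors of f mod p form the cycle type of an element of G. Factoring f modulo the 23 such primes p <= 97 (skipping 2, 3, which divide the discriminant), each new pattern first appears at: mod 5: f = (x^6 + 4x^5 + x^3 + 2x^2 + 2x + 2), pattern 6; mod 11: f = (x)(x + 4)(x^2 + 4x + 9)(x^2 + 8x + 3), pattern 2+2+1+1; mod 13: f = (x)(x + 2)(x + 8)(x^3 + 10x^2 + 3x + 1), pattern 3+1+1+1; mod 31: f = (x^2 + x + 13)(x^2 + 11x + 1)(x^2 + 13x + 20), pattern 2+2+2; mod 97: f = (x^3 + 94x^2 + 3x + 24)(x^3 + 94x^2 + 3x + 87), pattern 3+3. No other pattern occurs in this range, so the set of observed cycle types is {6, 2+2+1+1, 3+1+1+1, 2+2+2, 3+3}. The candidates containing elements of all these cycle types are S_3 x S_3 (6T9) of order 36, (S_3 x S_3) : C_2 (6T13) of order 72, S_6 (6T16) of order 720; the others are excluded. The observed types are precisely the cycle types that occur in S_3 x S_3 (6T9) (apart from the identity). Each of the other remaining candidates has further cycle types, and by the Chebotarev density theorem the matching factorization patterns would occur for a proportion of primes equal to their share of the group: (S_3 x S_3) : C_2 (6T13) additionally contains elements of type 4+2, 3+2+1, 2+1+1+1+1 (36 of its 72 elements, about 50% of primes); S_6 (6T16) additionally contains elements of type 5+1, 4+2, 4+1+1, 3+2+1, 2+1+1+1+1 (459 of its 720 elements, about 64% of primes). None of the 23 primes tested shows any such pattern (for each of these groups the chance of that is below 10^-4), which rules them out. Hence G = S_3 x S_3 (6T9), of order 36. The Galois group S_3 x S_3 (6T9) has order 36, so the splitting field has degree 36 over Q.

36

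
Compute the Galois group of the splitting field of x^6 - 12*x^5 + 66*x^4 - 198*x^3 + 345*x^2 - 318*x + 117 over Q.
The polynomial f is an irreducible sextic over Q, so G = Gal(f/Q) is one of the 16 transitive subgroups 6T1, ..., 6T16 of S_6. The discriminant of f is -1024192512, which is not a perfect square, so G is not contained in A_6. The transitive groups of degree 6 not contained in A_6 are: C_6 (6T1, order 6), S_3 (6T2, order 6), D_6 (6T3, order 12), C_3 x S_3 (6T5, order 18), A_4 x C_2 (6T6, order 24), S_4 (6T8, order 24), S_3 x S_3 (6T9, order 36), S_4 x C_2 (6T11, order 48), (S_3 x S_3) : C_2 (6T13, order 72), PGL(2,5) (6T14, order 120), S_6 (6T16, order 720). By Dedekind's theorem, for a prime p not dividing disc(f) the degrees of the irreducible factors of f mod p form the cycle type of an element of G. Factoring f modulo the 21 such primes p <= 89 (skipping 2, 3, 7, which divide the discriminant), each new pattern first appears at: mod 5: f = (x^6 + 3x^5 + x^4 + 2x^3 + 2x + 2), pattern 6; mod 11: f = (x + 3)(x^5 + 7x^4 + x^3 + 8x^2 + 2x + 6), pattern 5+1; mod 13: f = (x)(x + 11)(x^4 + 3x^3 + 7x^2 + 11x + 3), pattern 4+1+1; mod 23: f = (x + 2)(x + 8)(x^2 + 5x + 7)(x^2 + 19x + 7), pattern 2+2+1+1; mod 43: f = (x^3 + 13x^2 + 6x + 34)(x^3 + 18x^2 + 41x + 30), pattern 3+3; mod 61: f = (x^2 + 15x + 49)(x^2 + 41x + 10)(x^2 + 54x + 28), pattern 2+2+2. No other pattern occurs in this range, so the set of observed cycle types is {6, 5+1, 4+1+1, 2+2+1+1, 3+3, 2+2+2}. The candidates containing elements of all these cycle types are PGL(2,5) (6T14) of order 120, S_6 (6T16) of order 720; the others are excluded. The observed types are precisely the cycle types that occur in PGL(2,5) (6T14) (apart from the identity). Each of the other remaining candidates has further cycle types, and by the Chebotarev density theorem the matching factorization patterns would occur for a proportion of primes equal to their share of the group: S_6 (6T16) additionally contains elements of type 4+2, 3+2+1, 3+1+1+1, 2+1+1+1+1 (265 of its 720 elements, about 37% of primes). None of the 21 primes tested shows any such pattern (for each of these groups the chance of that is below 10^-4), which rules them out. Hence G = PGL(2,5) (6T14), of order 120.

PGL(2,5), S_5 acting on 6 points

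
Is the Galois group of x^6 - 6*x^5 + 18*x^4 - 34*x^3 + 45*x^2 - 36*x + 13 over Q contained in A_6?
The polynomial is irreducible of degree 6 over Q. Its discriminant is -16003008, which is not a perfect square. A Galois group lies in the alternating group exactly when the discriminant is a square in Q, so the Galois group (PGL(2,5)) is not contained in A_6.

No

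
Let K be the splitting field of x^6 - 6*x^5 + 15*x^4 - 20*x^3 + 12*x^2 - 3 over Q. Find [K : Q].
The degree of the splitting field over Q equals the order of the Galois group, so first determine the group. The polynomial f is an irreducible sextic over Q, so G = Gal(f/Q) is one of the 16 transitive subgroups 6T1, ..., 6T16 of S_6. The discriminant of f is 419904 = 648^2, a perfect square, so G is contained in A_6. The transitive groups of degree 6 contained in A_6 are: A_4 (6T4, order 12), S_4 (6T7, order 24), (C_3 x C_3) : C_4 (6T10, order 36), PSL(2,5) (6T12, order 60), A_6 (6T15, order 360). By Dedekind's theorem, for a prime p not dividing disc(f) the degrees of the irreducible factors of f mod p form the cycle type of an element of G. Factoring f modulo the 33 such primes p <= 149 (skipping 2, 3, which divide the discriminant), each new pattern first appears at: mod 5: f = (x^3 + x^2 + 3x + 4)(x^3 + 3x^2 + 4x + 3), pattern 3+3; mod 17: f = (x + 1)(x + 14)(x^2 + 15x + 8)(x^2 + 15x + 15), pattern 2+2+1+1; mod 71: f = (x + 3)(x + 4)(x + 31)(x + 38)(x + 65)(x + 66), pattern 1+1+1+1+1+1. No other pattern occurs in this range, so the set of observed cycle types is {3+3, 2+2+1+1, 1+1+1+1+1+1}. The candidates containing elements of all these cycle types are A_4 (6T4) of order 12, S_4 (6T7) of order 24, (C_3 x C_3) : C_4 (6T10) of order 36, PSL(2,5) (6T12) of order 60, A_6 (6T15) of order 360; the others are excluded. The observed types are precisely the cycle types that occur in A_4 (6T4). Each of the other remaining candidates has further cycle types, and by the Chebotarev density theorem the matching factorization patterns would occur for a proportion of primes equal to their share of the group: S_4 (6T7) additionally contains elements of type 4+2 (6 of its 24 elements, about 25% of primes); (C_3 x C_3) : C_4 (6T10) additionally contains elements of type 4+2, 3+1+1+1 (22 of its 36 elements, about 61% of primes); PSL(2,5) (6T12) additionally contains elements of type 5+1 (24 of its 60 elements, about 40% of primes); A_6 (6T15) additionally contains elements of type 5+1, 4+2, 3+1+1+1 (274 of its 360 elements, about 76% of primes). None of the 33 primes tested shows any such pattern (for each of these groups the chance of that is below 10^-4), which rules them out. Hence G = A_4 (6T4), of order 12. The Galois group A_4 (6T4) has order 12, so the splitting field has degree 12 over Q.

12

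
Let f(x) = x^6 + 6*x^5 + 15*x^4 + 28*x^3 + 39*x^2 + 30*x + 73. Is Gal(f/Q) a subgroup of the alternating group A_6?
No

The polynomial is irreducible of degree 6 over Q. Its discriminant is -21134460321792, which is not a perfect square. A Galois group lies in the alternating group exactly when the discriminant is a square in Q, so the Galois group (C_6) is not contained in A_6.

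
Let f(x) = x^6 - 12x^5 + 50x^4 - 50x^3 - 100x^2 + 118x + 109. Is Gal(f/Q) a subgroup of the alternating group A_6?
The polynomial is irreducible of degree 6 over Q. Its discriminant is 38875225000000 = 6235000^2, a perfect square. A Galois group lies in the alternating group exactly when the discriminant is a square in Q, so the Galois group ((C_3 x C_3) : C_4) is contained in A_6.

Yes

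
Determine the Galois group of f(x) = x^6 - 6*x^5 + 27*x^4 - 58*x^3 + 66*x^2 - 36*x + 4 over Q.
The polynomial f is an irreducible sextic over Q, so G = Gal(f/Q) is one of the 16 transitive subgroups 6T1, ..., 6T16 of S_6. The discriminant of f is 132239526912, which is not a perfect square, so G is not contained in A_6. The transitive groups of degree 6 not contained in A_6 are: C_6 (6T1, order 6), S_3 (6T2, order 6), D_6 (6T3, order 12), C_3 x S_3 (6T5, order 18), A_4 x C_2 (6T6, order 24), S_4 (6T8, order 24), S_3 x S_3 (6T9, order 36), S_4 x C_2 (6T11, order 48), (S_3 x S_3) : C_2 (6T13, order 72), PGL(2,5) (6T14, order 120), S_6 (6T16, order 720). By Dedekind's theorem, for a prime p not dividing disc(f) the degrees of the irreducible factors of f mod p form the cycle type of an element of G. Factoring f modulo the 79 such primes p <= 419 (skipping 2, 3, which divide the discriminant), each new pattern first appears at: mod 5: f = (x^6 + 4x^5 + 2x^4 + 2x^3 + x^2 + 4x + 4), pattern 6; mod 7: f = (x^2 + 2)(x^2 + 2x + 3)(x^2 + 6x + 3), pattern 2+2+2; mod 11: f = (x + 1)(x + 7)(x^2 + x + 6)(x^2 + 7x + 9), pattern 2+2+1+1; mod 13: f = (x^3 + 10x^2 + 8x + 11)(x^3 + 10x^2 + 10x + 11), pattern 3+3; mod 97: f = (x + 5)(x + 14)(x + 22)(x + 24)(x + 56)(x + 67), pattern 1+1+1+1+1+1. No other pattern occurs in this range, so the set of observed cycle types is {6, 2+2+2, 2+2+1+1, 3+3, 1+1+1+1+1+1}. The candidates containing elements of all these cycle types are D_6 (6T3) of order 12, A_4 x C_2 (6T6) of order 24, S_3 x S_3 (6T9) of order 36, S_4 x C_2 (6T11) of order 48, (S_3 x S_3) : C_2 (6T13) of order 72, PGL(2,5) (6T14) of order 120, S_6 (6T16) of order 720; the others are excluded. The observed types are precisely the cycle types that occur in D_6 (6T3). Each of the other remaining candidates has further cycle types, and by the Chebotarev density theorem the matching factorization patterns would occur for a proportion of primes equal to their share of the group: A_4 x C_2 (6T6) additionally contains elements of type 2+1+1+1+1 (3 of its 24 elements, about 12% of primes); S_3 x S_3 (6T9) additionally contains elements of type 3+1+1+1 (4 of its 36 elements, about 11% of primes); S_4 x C_2 (6T11) additionally contains elements of type 4+2, 4+1+1, 2+1+1+1+1 (15 of its 48 elements, about 31% of primes); (S_3 x S_3) : C_2 (6T13) additionally contains elements of type 4+2, 3+2+1, 3+1+1+1, 2+1+1+1+1 (40 of its 72 elements, about 56% of primes); PGL(2,5) (6T14) additionally contains elements of type 5+1, 4+1+1 (54 of its 120 elements, about 45% of primes); S_6 (6T16) additionally contains elements of type 5+1, 4+2, 4+1+1, 3+2+1, 3+1+1+1, 2+1+1+1+1 (499 of its 720 elements, about 69% of primes). None of the 79 primes tested shows any such pattern (for each of these groups the chance of that is below 10^-4), which rules them out. Hence G = D_6 (6T3), of order 12.

6T3: D_6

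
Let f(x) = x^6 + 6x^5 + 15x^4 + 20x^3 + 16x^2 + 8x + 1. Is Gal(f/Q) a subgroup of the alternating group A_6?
Yes

The polynomial is irreducible of degree 6 over Q. Its discriminant is 61504 = 248^2, a perfect square. A Galois group lies in the alternating group exactly when the discriminant is a square in Q, so the Galois group (S_4) is contained in A_6.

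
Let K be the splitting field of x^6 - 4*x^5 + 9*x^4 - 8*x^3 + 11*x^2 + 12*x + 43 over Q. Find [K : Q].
The degree of the splitting field over Q equals the order of the Galois group, so first determine the group. The polynomial f is an irreducible sextic over Q, so G = Gal(f/Q) is one of the 16 transitive subgroups 6T1, ..., 6T16 of S_6. The discriminant of f is -18046378835968, which is not a perfect square, so G is not contained in A_6. The transitive groups of degree 6 not contained in A_6 are: C_6 (6T1, order 6), S_3 (6T2, order 6), D_6 (6T3, order 12), C_3 x S_3 (6T5, order 18), A_4 x C_2 (6T6, order 24), S_4 (6T8, order 24), S_3 x S_3 (6T9, order 36), S_4 x C_2 (6T11, order 48), (S_3 x S_3) : C_2 (6T13, order 72), PGL(2,5) (6T14, order 120), S_6 (6T16, order 720). By Dedekind's theorem, for a prime p not dividing disc(f) the degrees of the irreducible factors of f mod p form the cycle type of an element of G. Factoring f modulo the 37 such primes p <= 167 (skipping 2, 7, which divide the discriminant), each new pattern first appears at: mod 3: f = (x^6 + 2x^5 + x^3 + 2x^2 + 1), pattern 6; mod 11: f = (x^3 + 10x + 3)(x^3 + 7x^2 + 10x + 7), pattern 3+3; mod 13: f = (x^2 + 4x + 12)(x^2 + 8x + 8)(x^2 + 10x + 6), pattern 2+2+2; mod 29: f = (x + 7)(x + 9)(x + 11)(x + 14)(x + 17)(x + 25), pattern 1+1+1+1+1+1. No other pattern occurs in this range, so the set of observed cycle types is {6, 3+3, 2+2+2, 1+1+1+1+1+1}. The candidates containing elements of all these cycle types are C_6 (6T1) of order 6, D_6 (6T3) of order 12, C_3 x S_3 (6T5) of order 18, A_4 x C_2 (6T6) of order 24, S_3 x S_3 (6T9) of order 36, S_4 x C_2 (6T11) of order 48, (S_3 x S_3) : C_2 (6T13) of order 72, PGL(2,5) (6T14) of order 120, S_6 (6T16) of order 720; the others are excluded. The observed types are precisely the cycle types that occur in C_6 (6T1). Each of the other remaining candidates has further cycle types, and by the Chebotarev density theorem the matching factorization patterns would occur for a proportion of primes equal to their share of the group: D_6 (6T3) additionally contains elements of type 2+2+1+1 (3 of its 12 elements, about 25% of primes); C_3 x S_3 (6T5) additionally contains elements of type 3+1+1+1 (4 of its 18 elements, about 22% of primes); A_4 x C_2 (6T6) additionally contains elements of type 2+2+1+1, 2+1+1+1+1 (6 of its 24 elements, about 25% of primes); S_3 x S_3 (6T9) additionally contains elements of type 3+1+1+1, 2+2+1+1 (13 of its 36 elements, about 36% of primes); S_4 x C_2 (6T11) additionally contains elements of type 4+2, 4+1+1, 2+2+1+1, 2+1+1+1+1 (24 of its 48 elements, about 50% of primes); (S_3 x S_3) : C_2 (6T13) additionally contains elements of type 4+2, 3+2+1, 3+1+1+1, 2+2+1+1, 2+1+1+1+1 (49 of its 72 elements, about 68% of primes); PGL(2,5) (6T14) additionally contains elements of type 5+1, 4+1+1, 2+2+1+1 (69 of its 120 elements, about 58% of primes); S_6 (6T16) additionally contains elements of type 5+1, 4+2, 4+1+1, 3+2+1, 3+1+1+1, 2+2+1+1, 2+1+1+1+1 (544 of its 720 elements, about 76% of primes). None of the 37 primes tested shows any such pattern (for each of these groups the chance of that is below 10^-4), which rules them out. Hence G = C_6 (6T1), of order 6. The Galois group C_6 (6T1) has order 6, so the splitting field has degree 6 over Q.

6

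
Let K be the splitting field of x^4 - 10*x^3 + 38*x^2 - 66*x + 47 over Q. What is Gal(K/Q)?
4T4: A_4

The polynomial is an irreducible quartic over Q and its discriminant is 3136 = 56^2, a perfect square, so the Galois group is contained in A_4. The resolvent cubic y^3 - 38*y^2 + 472*y - 1912 is irreducible over Q. An irreducible resolvent with square discriminant gives A_4.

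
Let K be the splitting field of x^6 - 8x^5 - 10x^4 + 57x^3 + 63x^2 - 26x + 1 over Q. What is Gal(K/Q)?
The polynomial f is an irreducible sextic over Q, so G = Gal(f/Q) is one of the 16 transitive subgroups 6T1, ..., 6T16 of S_6. The discriminant of f is 3646117689361 = 1909481^2, a perfect square, so G is contained in A_6. The transitive groups of degree 6 contained in A_6 are: A_4 (6T4, order 12), S_4 (6T7, order 24), (C_3 x C_3) : C_4 (6T10, order 36), PSL(2,5) (6T12, order 60), A_6 (6T15, order 360). By Dedekind's theorem, for a prime p not dividing disc(f) the degrees of the irreducible factors of f mod p form the cycle type of an element of G. Factoring f modulo the 21 such primes p <= 83 (skipping 7, 19, which divide the discriminant), each new pattern first appears at: mod 2: f = (x + 1)(x^5 + x^4 + x^3 + x + 1), pattern 5+1; mod 11: f = (x^3 + 4x^2 + 3x + 6)(x^3 + 10x^2 + 2x + 2), pattern 3+3; mod 61: f = (x + 36)(x + 59)(x^2 + 40x + 1)(x^2 + 40x + 11), pattern 2+2+1+1. No other pattern occurs in this range, so the set of observed cycle types is {5+1, 3+3, 2+2+1+1}. The candidates containing elements of all these cycle types are PSL(2,5) (6T12) of order 60, A_6 (6T15) of order 360; the others are excluded. The observed types are precisely the cycle types that occur in PSL(2,5) (6T12) (apart from the identity). Each of the other remaining candidates has further cycle types, and by the Chebotarev density theorem the matching factorization patterns would occur for a proportion of primes equal to their share of the group: A_6 (6T15) additionally contains elements of type 4+2, 3+1+1+1 (130 of its 360 elements, about 36% of primes). None of the 21 primes tested shows any such pattern (for each of these groups the chance of that is below 10^-4), which rules them out. Hence G = PSL(2,5) (6T12), of order 60.

PSL(2,5)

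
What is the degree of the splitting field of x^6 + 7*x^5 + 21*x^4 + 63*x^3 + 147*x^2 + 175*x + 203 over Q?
The degree of the splitting field over Q equals the order of the Galois group, so first determine the group. The polynomial f is an irreducible sextic over Q, so G = Gal(f/Q) is one of the 16 transitive subgroups 6T1, ..., 6T16 of S_6. The discriminant of f is -25350209347183, which is not a perfect square, so G is not contained in A_6. The transitive groups of degree 6 not contained in A_6 are: C_6 (6T1, order 6), S_3 (6T2, order 6), D_6 (6T3, order 12), C_3 x S_3 (6T5, order 18), A_4 x C_2 (6T6, order 24), S_4 (6T8, order 24), S_3 x S_3 (6T9, order 36), S_4 x C_2 (6T11, order 48), (S_3 x S_3) : C_2 (6T13, order 72), PGL(2,5) (6T14, order 120), S_6 (6T16, order 720). By Dedekind's theorem, for a prime p not dividing disc(f) the degrees of the irreducible factors of f mod p form the cycle type of an element of G. Factoring f modulo the 37 such primes p <= 167 (skipping 7, 71, which divide the discriminant), each new pattern first appears at: mod 2: f = (x^3 + x + 1)(x^3 + x^2 + 1), pattern 3+3; mod 3: f = (x^6 + x^5 + x + 2), pattern 6; mod 13: f = (x^2 + 2x + 3)(x^2 + 9x + 6)(x^2 + 9x + 12), pattern 2+2+2; mod 29: f = (x)(x + 3)(x + 9)(x + 14)(x + 18)(x + 21), pattern 1+1+1+1+1+1. No other pattern occurs in this range, so the set of observed cycle types is {3+3, 6, 2+2+2, 1+1+1+1+1+1}. The candidates containing elements of all these cycle types are C_6 (6T1) of order 6, D_6 (6T3) of order 12, C_3 x S_3 (6T5) of order 18, A_4 x C_2 (6T6) of order 24, S_3 x S_3 (6T9) of order 36, S_4 x C_2 (6T11) of order 48, (S_3 x S_3) : C_2 (6T13) of order 72, PGL(2,5) (6T14) of order 120, S_6 (6T16) of order 720; the others are excluded. The observed types are precisely the cycle types that occur in C_6 (6T1). Each of the other remaining candidates has further cycle types, and by the Chebotarev density theorem the matching factorization patterns would occur for a proportion of primes equal to their share of the group: D_6 (6T3) additionally contains elements of type 2+2+1+1 (3 of its 12 elements, about 25% of primes); C_3 x S_3 (6T5) additionally contains elements of type 3+1+1+1 (4 of its 18 elements, about 22% of primes); A_4 x C_2 (6T6) additionally contains elements of type 2+2+1+1, 2+1+1+1+1 (6 of its 24 elements, about 25% of primes); S_3 x S_3 (6T9) additionally contains elements of type 3+1+1+1, 2+2+1+1 (13 of its 36 elements, about 36% of primes); S_4 x C_2 (6T11) additionally contains elements of type 4+2, 4+1+1, 2+2+1+1, 2+1+1+1+1 (24 of its 48 elements, about 50% of primes); (S_3 x S_3) : C_2 (6T13) additionally contains elements of type 4+2, 3+2+1, 3+1+1+1, 2+2+1+1, 2+1+1+1+1 (49 of its 72 elements, about 68% of primes); PGL(2,5) (6T14) additionally contains elements of type 5+1, 4+1+1, 2+2+1+1 (69 of its 120 elements, about 58% of primes); S_6 (6T16) additionally contains elements of type 5+1, 4+2, 4+1+1, 3+2+1, 3+1+1+1, 2+2+1+1, 2+1+1+1+1 (544 of its 720 elements, about 76% of primes). None of the 37 primes tested shows any such pattern (for each of these groups the chance of that is below 10^-4), which rules them out. Hence G = C_6 (6T1), of order 6. The Galois group C_6 (6T1) has order 6, so the splitting field has degree 6 over Q.

6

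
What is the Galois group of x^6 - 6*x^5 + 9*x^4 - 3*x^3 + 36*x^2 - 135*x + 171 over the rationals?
The polynomial f is an irreducible sextic over Q, so G = Gal(f/Q) is one of the 16 transitive subgroups 6T1, ..., 6T16 of S_6. The discriminant of f is -63822230816067, which is not a perfect square, so G is not contained in A_6. The transitive groups of degree 6 not contained in A_6 are: C_6 (6T1, order 6), S_3 (6T2, order 6), D_6 (6T3, order 12), C_3 x S_3 (6T5, order 18), A_4 x C_2 (6T6, order 24), S_4 (6T8, order 24), S_3 x S_3 (6T9, order 36), S_4 x C_2 (6T11, order 48), (S_3 x S_3) : C_2 (6T13, order 72), PGL(2,5) (6T14, order 120), S_6 (6T16, order 720). By Dedekind's theorem, for a prime p not dividing disc(f) the degrees of the irreducible factors of f mod p form the cycle type of an element of G. Factoring f modulo the 37 such primes p <= 173 (skipping 3, 19, 37, which divide the discriminant), each new pattern first appears at: mod 2: f = (x^6 + x^4 + x^3 + x + 1), pattern 6; mod 7: f = (x^3 + 4x^2 + x + 3)(x^3 + 4x^2 + 6x + 1), pattern 3+3; mod 17: f = (x^2 + 7)(x^2 + 13x + 16)(x^2 + 15x + 12), pattern 2+2+2; mod 73: f = (x + 5)(x + 8)(x + 27)(x + 44)(x + 57)(x + 72), pattern 1+1+1+1+1+1. No other pattern occurs in this range, so the set of observed cycle types is {6, 3+3, 2+2+2, 1+1+1+1+1+1}. The candidates containing elements of all these cycle types are C_6 (6T1) of order 6, D_6 (6T3) of order 12, C_3 x S_3 (6T5) of order 18, A_4 x C_2 (6T6) of order 24, S_3 x S_3 (6T9) of order 36, S_4 x C_2 (6T11) of order 48, (S_3 x S_3) : C_2 (6T13) of order 72, PGL(2,5) (6T14) of order 120, S_6 (6T16) of order 720; the others are excluded. The observed types are precisely the cycle types that occur in C_6 (6T1). Each of the other remaining candidates has further cycle types, and by the Chebotarev density theorem the matching factorization patterns would occur for a proportion of primes equal to their share of the group: D_6 (6T3) additionally contains elements of type 2+2+1+1 (3 of its 12 elements, about 25% of primes); C_3 x S_3 (6T5) additionally contains elements of type 3+1+1+1 (4 of its 18 elements, about 22% of primes); A_4 x C_2 (6T6) additionally contains elements of type 2+2+1+1, 2+1+1+1+1 (6 of its 24 elements, about 25% of primes); S_3 x S_3 (6T9) additionally contains elements of type 3+1+1+1, 2+2+1+1 (13 of its 36 elements, about 36% of primes); S_4 x C_2 (6T11) additionally contains elements of type 4+2, 4+1+1, 2+2+1+1, 2+1+1+1+1 (24 of its 48 elements, about 50% of primes); (S_3 x S_3) : C_2 (6T13) additionally contains elements of type 4+2, 3+2+1, 3+1+1+1, 2+2+1+1, 2+1+1+1+1 (49 of its 72 elements, about 68% of primes); PGL(2,5) (6T14) additionally contains elements of type 5+1, 4+1+1, 2+2+1+1 (69 of its 120 elements, about 58% of primes); S_6 (6T16) additionally contains elements of type 5+1, 4+2, 4+1+1, 3+2+1, 3+1+1+1, 2+2+1+1, 2+1+1+1+1 (544 of its 720 elements, about 76% of primes). None of the 37 primes tested shows any such pattern (for each of these groups the chance of that is below 10^-4), which rules them out. Hence G = C_6 (6T1), of order 6.

6T1: C_6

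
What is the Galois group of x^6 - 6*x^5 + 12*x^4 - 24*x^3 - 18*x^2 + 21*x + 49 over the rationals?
S_3 x S_3

The polynomial f is an irreducible sextic over Q, so G = Gal(f/Q) is one of the 16 transitive subgroups 6T1, ..., 6T16 of S_6. The discriminant of f is 1656708629428629, which is not a perfect square, so G is not contained in A_6. The transitive groups of degree 6 not contained in A_6 are: C_6 (6T1, order 6), S_3 (6T2, order 6), D_6 (6T3, order 12), C_3 x S_3 (6T5, order 18), A_4 x C_2 (6T6, order 24), S_4 (6T8, order 24), S_3 x S_3 (6T9, order 36), S_4 x C_2 (6T11, order 48), (S_3 x S_3) : C_2 (6T13, order 72), PGL(2,5) (6T14, order 120), S_6 (6T16, order 720). By Dedekind's theorem, for a prime p not dividing disc(f) the degrees of the irreducible factors of f mod p form the cycle type of an element of G. Factoring f modulo the 16 such primes p <= 67 (skipping 3, 7, 29, which divide the discriminant), each new pattern first appears at: mod 2: f = (x^6 + x + 1), pattern 6; mod 5: f = (x + 2)(x + 4)(x^2 + 2)(x^2 + 3x + 4), pattern 2+2+1+1; mod 13: f = (x + 5)(x + 8)(x + 10)(x^3 + 10x^2 + 2x + 1), pattern 3+1+1+1; mod 19: f = (x^2 + x + 11)(x^2 + 14x + 18)(x^2 + 17x + 18), pattern 2+2+2; mod 67: f = (x^3 + 64x^2 + 13x + 11)(x^3 + 64x^2 + 57x + 41), pattern 3+3. No other pattern occurs in this range, so the set of observed cycle types is {6, 2+2+1+1, 3+1+1+1, 2+2+2, 3+3}. The candidates containing elements of all these cycle types are S_3 x S_3 (6T9) of order 36, (S_3 x S_3) : C_2 (6T13) of order 72, S_6 (6T16) of order 720; the others are excluded. The observed types are precisely the cycle types that occur in S_3 x S_3 (6T9) (apart from the identity). Each of the other remaining candidates has further cycle types, and by the Chebotarev density theorem the matching factorization patterns would occur for a proportion of primes equal to their share of the group: (S_3 x S_3) : C_2 (6T13) additionally contains elements of type 4+2, 3+2+1, 2+1+1+1+1 (36 of its 72 elements, about 50% of primes); S_6 (6T16) additionally contains elements of type 5+1, 4+2, 4+1+1, 3+2+1, 2+1+1+1+1 (459 of its 720 elements, about 64% of primes). None of the 16 primes tested shows any such pattern (for each of these groups the chance of that is below 10^-4), which rules them out. Hence G = S_3 x S_3 (6T9), of order 36.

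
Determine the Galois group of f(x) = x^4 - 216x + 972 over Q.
A_4 (order 12)

The polynomial is an irreducible quartic over Q and its discriminant is 176319369216 = 419904^2, a perfect square, so the Galois group is contained in A_4. The resolvent cubic y^3 - 3888*y - 46656 is irreducible over Q. An irreducible resolvent with square discriminant gives A_4.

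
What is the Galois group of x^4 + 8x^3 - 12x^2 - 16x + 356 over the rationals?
The polynomial is an irreducible quartic over Q and its discriminant is -14447280128, which is not a perfect square, so the Galois group is not contained in A_4. The resolvent cubic y^3 + 12*y^2 - 1552*y - 40128 has exactly one rational root, so the Galois group is C_4 or D_4. The quartic remains irreducible over Q(sqrt(disc)), so the group is D_4.

D_4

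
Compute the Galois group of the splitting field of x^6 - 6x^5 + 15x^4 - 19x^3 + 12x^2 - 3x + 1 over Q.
C_6 (order 6)

The polynomial f is an irreducible sextic over Q, so G = Gal(f/Q) is one of the 16 transitive subgroups 6T1, ..., 6T16 of S_6. The discriminant of f is -19683, which is not a perfect square, so G is not contained in A_6. The transitive groups of degree 6 not contained in A_6 are: C_6 (6T1, order 6), S_3 (6T2, order 6), D_6 (6T3, order 12), C_3 x S_3 (6T5, order 18), A_4 x C_2 (6T6, order 24), S_4 (6T8, order 24), S_3 x S_3 (6T9, order 36), S_4 x C_2 (6T11, order 48), (S_3 x S_3) : C_2 (6T13, order 72), PGL(2,5) (6T14, order 120), S_6 (6T16, order 720). By Dedekind's theorem, for a prime p not dividing disc(f) the degrees of the irreducible factors of f mod p form the cycle type of an element of G. Factoring f modulo the 37 such primes p <= 163 (skipping 3, which divides the discriminant), each new pattern first appears at: mod 2: f = (x^6 + x^4 + x^3 + x + 1), pattern 6; mod 7: f = (x^3 + 4x^2 + 3x + 2)(x^3 + 4x^2 + 3x + 4), pattern 3+3; mod 17: f = (x^2 + x + 16)(x^2 + 2x + 15)(x^2 + 8x + 9), pattern 2+2+2; mod 19: f = (x + 1)(x + 2)(x + 9)(x + 12)(x + 13)(x + 14), pattern 1+1+1+1+1+1. No other pattern occurs in this range, so the set of observed cycle types is {6, 3+3, 2+2+2, 1+1+1+1+1+1}. The candidates containing elements of all these cycle types are C_6 (6T1) of order 6, D_6 (6T3) of order 12, C_3 x S_3 (6T5) of order 18, A_4 x C_2 (6T6) of order 24, S_3 x S_3 (6T9) of order 36, S_4 x C_2 (6T11) of order 48, (S_3 x S_3) : C_2 (6T13) of order 72, PGL(2,5) (6T14) of order 120, S_6 (6T16) of order 720; the others are excluded. The observed types are precisely the cycle types that occur in C_6 (6T1). Each of the other remaining candidates has further cycle types, and by the Chebotarev density theorem the matching factorization patterns would occur for a proportion of primes equal to their share of the group: D_6 (6T3) additionally contains elements of type 2+2+1+1 (3 of its 12 elements, about 25% of primes); C_3 x S_3 (6T5) additionally contains elements of type 3+1+1+1 (4 of its 18 elements, about 22% of primes); A_4 x C_2 (6T6) additionally contains elements of type 2+2+1+1, 2+1+1+1+1 (6 of its 24 elements, about 25% of primes); S_3 x S_3 (6T9) additionally contains elements of type 3+1+1+1, 2+2+1+1 (13 of its 36 elements, about 36% of primes); S_4 x C_2 (6T11) additionally contains elements of type 4+2, 4+1+1, 2+2+1+1, 2+1+1+1+1 (24 of its 48 elements, about 50% of primes); (S_3 x S_3) : C_2 (6T13) additionally contains elements of type 4+2, 3+2+1, 3+1+1+1, 2+2+1+1, 2+1+1+1+1 (49 of its 72 elements, about 68% of primes); PGL(2,5) (6T14) additionally contains elements of type 5+1, 4+1+1, 2+2+1+1 (69 of its 120 elements, about 58% of primes); S_6 (6T16) additionally contains elements of type 5+1, 4+2, 4+1+1, 3+2+1, 3+1+1+1, 2+2+1+1, 2+1+1+1+1 (544 of its 720 elements, about 76% of primes). None of the 37 primes tested shows any such pattern (for each of these groups the chance of that is below 10^-4), which rules them out. Hence G = C_6 (6T1), of order 6.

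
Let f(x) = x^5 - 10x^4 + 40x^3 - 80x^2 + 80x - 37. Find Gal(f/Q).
F_20 (order 20)

The polynomial f is an irreducible quintic over Q, so G = Gal(f/Q) is a transitive subgroup of S_5: one of C_5 (5T1, order 5), D_5 (5T2, order 10), F_20 (5T3, order 20), A_5 (5T4, order 60) or S_5 (5T5, order 120). The discriminant of f is 1953125, which is not a perfect square, so G is not contained in A_5. The transitive groups of degree 5 not contained in A_5 are: F_20 (5T3, order 20), S_5 (5T5, order 120). By Dedekind's theorem, for a prime p not dividing disc(f) the degrees of the irreducible factors of f mod p form the cycle type of an element of G. Factoring f modulo the 18 such primes p <= 67 (skipping 5, which divides the discriminant), each new pattern first appears at: mod 2: f = (x + 1)(x^4 + x^3 + x^2 + x + 1), pattern 4+1; mod 11: f = (x^5 + x^4 + 7x^3 + 8x^2 + 3x + 7), pattern 5; mod 19: f = (x + 11)(x^2 + 7x + 18)(x^2 + 10x + 12), pattern 2+2+1; mod 31: f = (x + 1)(x + 4)(x + 10)(x + 15)(x + 22), pattern 1+1+1+1+1. No other pattern occurs in this range, so the set of observed cycle types is {4+1, 5, 2+2+1, 1+1+1+1+1}. The candidates containing elements of all these cycle types are F_20 (5T3) of order 20, S_5 (5T5) of order 120; the others are excluded. The observed types are precisely the cycle types that occur in F_20 (5T3). Each of the other remaining candidates has further cycle types, and by the Chebotarev density theorem the matching factorization patterns would occur for a proportion of primes equal to their share of the group: S_5 (5T5) additionally contains elements of type 3+2, 3+1+1, 2+1+1+1 (50 of its 120 elements, about 42% of primes). None of the 18 primes tested shows any such pattern (for each of these groups the chance of that is below 10^-4), which rules them out. Hence G = F_20 (5T3), of order 20.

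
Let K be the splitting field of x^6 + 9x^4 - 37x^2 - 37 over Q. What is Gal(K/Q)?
The polynomial f is an irreducible sextic over Q, so G = Gal(f/Q) is one of the 16 transitive subgroups 6T1, ..., 6T16 of S_6. The discriminant of f is 870211913777152, which is not a perfect square, so G is not contained in A_6. The transitive groups of degree 6 not contained in A_6 are: C_6 (6T1, order 6), S_3 (6T2, order 6), D_6 (6T3, order 12), C_3 x S_3 (6T5, order 18), A_4 x C_2 (6T6, order 24), S_4 (6T8, order 24), S_3 x S_3 (6T9, order 36), S_4 x C_2 (6T11, order 48), (S_3 x S_3) : C_2 (6T13, order 72), PGL(2,5) (6T14, order 120), S_6 (6T16, order 720). By Dedekind's theorem, for a prime p not dividing disc(f) the degrees of the irreducible factors of f mod p form the cycle type of an element of G. Factoring f modulo the 22 such primes p <= 89 (skipping 2, 37, which divide the discriminant), each new pattern first appears at: mod 3: f = (x^3 + x^2 + 2x + 1)(x^3 + 2x^2 + 2x + 2), pattern 3+3; mod 5: f = (x^2 + 2)(x^2 + 2x + 3)(x^2 + 3x + 3), pattern 2+2+2; mod 17: f = (x + 3)(x + 14)(x^4 + x^2 + 6), pattern 4+1+1; mod 67: f = (x + 9)(x + 58)(x^2 + 25)(x^2 + 65), pattern 2+2+1+1. No other pattern occurs in this range, so the set of observed cycle types is {3+3, 2+2+2, 4+1+1, 2+2+1+1}. The candidates containing elements of all these cycle types are S_4 (6T8) of order 24, S_4 x C_2 (6T11) of order 48, PGL(2,5) (6T14) of order 120, S_6 (6T16) of order 720; the others are excluded. The observed types are precisely the cycle types that occur in S_4 (6T8) (apart from the identity). Each of the other remaining candidates has further cycle types, and by the Chebotarev density theorem the matching factorization patterns would occur for a proportion of primes equal to their share of the group: S_4 x C_2 (6T11) additionally contains elements of type 6, 4+2, 2+1+1+1+1 (17 of its 48 elements, about 35% of primes); PGL(2,5) (6T14) additionally contains elements of type 6, 5+1 (44 of its 120 elements, about 37% of primes); S_6 (6T16) additionally contains elements of type 6, 5+1, 4+2, 3+2+1, 3+1+1+1, 2+1+1+1+1 (529 of its 720 elements, about 73% of primes). None of the 22 primes tested shows any such pattern (for each of these groups the chance of that is below 10^-4), which rules them out. Hence G = S_4 (6T8), of order 24.

S_4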